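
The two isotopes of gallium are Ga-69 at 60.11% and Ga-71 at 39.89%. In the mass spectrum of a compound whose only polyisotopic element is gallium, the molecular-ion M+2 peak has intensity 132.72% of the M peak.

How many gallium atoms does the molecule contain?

For n independent Ga atoms, I(M+2)/I(M) = n · (abundance Ga-71) / (abundance Ga-69) = n · 0.3989/0.6011.
n = 1.3272 × 0.6011/0.3989 = 2.00 ≈ 2

2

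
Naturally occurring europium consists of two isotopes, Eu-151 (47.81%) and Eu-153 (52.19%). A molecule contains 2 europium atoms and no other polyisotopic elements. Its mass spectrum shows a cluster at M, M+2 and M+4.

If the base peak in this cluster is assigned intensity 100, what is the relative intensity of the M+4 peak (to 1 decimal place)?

54.6

(0.4781 + 0.5219)^2 gives M 0.2286, M+2 0.4990, M+4 0.2724; the largest is M+2.
P(M+2) = C(2,1) × 0.4781^1 × 0.5219^1 = 2 × 0.4781 × 0.5219 = 0.499041 (base)
P(M+4) = C(2,2) × 0.4781^0 × 0.5219^2 = 1 × 1.0000 × 0.27237961 = 0.272380
Relative intensity = 0.272380 / 0.499041 × 100 = 54.6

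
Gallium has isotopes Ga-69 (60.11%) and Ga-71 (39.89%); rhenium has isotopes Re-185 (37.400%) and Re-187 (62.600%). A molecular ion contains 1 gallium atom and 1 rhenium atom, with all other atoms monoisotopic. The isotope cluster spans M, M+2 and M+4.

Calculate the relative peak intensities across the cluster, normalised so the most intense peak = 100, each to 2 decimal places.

Gallium pattern (n=1): 0.6011 : 0.3989
Rhenium pattern (n=1): 0.3740 : 0.6260
Convolve the two distributions (both contribute in 2-u steps):
  M: 0.6011×0.3740 = 0.224811
  M+2: 0.6011×0.6260 + 0.3989×0.3740 = 0.525477
  M+4: 0.3989×0.6260 = 0.249711
Scale to base peak (0.525477) = 100: 42.78 : 100.00 : 47.52

42.78 : 100.00 : 47.52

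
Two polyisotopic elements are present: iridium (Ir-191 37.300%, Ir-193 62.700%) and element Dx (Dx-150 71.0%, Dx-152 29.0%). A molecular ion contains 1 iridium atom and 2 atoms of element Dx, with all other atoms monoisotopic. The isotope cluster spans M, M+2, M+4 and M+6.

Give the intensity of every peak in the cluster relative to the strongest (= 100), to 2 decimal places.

Iridium pattern (n=1): 0.3730 : 0.6270
Element Dx pattern (n=2): 0.5041 : 0.4118 : 0.0841
Convolve the two distributions (both contribute in 2-u steps):
  M: 0.3730×0.5041 = 0.188029
  M+2: 0.3730×0.4118 + 0.6270×0.5041 = 0.469672
  M+4: 0.3730×0.0841 + 0.6270×0.4118 = 0.289568
  M+6: 0.6270×0.0841 = 0.052731
Scale to base peak (0.469672) = 100: 40.03 : 100.00 : 61.65 : 11.23

40.03 : 100.00 : 61.65 : 11.23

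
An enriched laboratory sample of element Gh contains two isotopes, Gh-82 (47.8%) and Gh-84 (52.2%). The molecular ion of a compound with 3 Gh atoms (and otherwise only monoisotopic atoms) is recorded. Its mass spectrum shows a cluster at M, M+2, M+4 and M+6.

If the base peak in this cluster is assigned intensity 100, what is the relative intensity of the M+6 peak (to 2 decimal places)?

36.40

Binomial terms of (0.478 + 0.522)^3: M 0.1092, M+2 0.3578, M+4 0.3907, M+6 0.1422 → M+4 is the base peak.
P(M+4) = C(3,2) × 0.478^1 × 0.522^2 = 3 × 0.4780 × 0.272484 = 0.390742 (base)
P(M+6) = C(3,3) × 0.478^0 × 0.522^3 = 1 × 1.0000 × 0.14223665 = 0.142237
Relative intensity = 0.142237 / 0.390742 × 100 = 36.40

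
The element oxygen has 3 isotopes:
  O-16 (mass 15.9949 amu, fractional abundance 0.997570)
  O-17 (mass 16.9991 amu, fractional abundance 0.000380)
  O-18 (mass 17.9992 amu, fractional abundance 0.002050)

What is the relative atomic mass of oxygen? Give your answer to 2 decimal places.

16.00 amu

Average mass = Σ (abundance × isotope mass) = 0.997570 × 15.9949 + 0.000380 × 16.9991 + 0.002050 × 17.9992
= 15.95603 + 0.00646 + 0.03690 = 15.99939 amu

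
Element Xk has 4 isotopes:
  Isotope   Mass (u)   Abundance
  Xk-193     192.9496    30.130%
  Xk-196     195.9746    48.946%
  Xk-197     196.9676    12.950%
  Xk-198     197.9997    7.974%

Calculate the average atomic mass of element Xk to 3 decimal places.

Average mass = Σ (abundance × isotope mass) = 0.30130 × 192.9496 + 0.48946 × 195.9746 + 0.12950 × 196.9676 + 0.07974 × 197.9997
= 58.13571 + 95.92173 + 25.50730 + 15.78850 = 195.35324 u

195.353 u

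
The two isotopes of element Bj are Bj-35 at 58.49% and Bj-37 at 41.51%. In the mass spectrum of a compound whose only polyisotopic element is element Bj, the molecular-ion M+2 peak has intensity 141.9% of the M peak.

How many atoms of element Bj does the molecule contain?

2

For n independent Bj atoms, I(M+2)/I(M) = n · (abundance Bj-37) / (abundance Bj-35) = n · 0.4151/0.5849.
n = 1.419 × 0.5849/0.4151 = 2.00 ≈ 2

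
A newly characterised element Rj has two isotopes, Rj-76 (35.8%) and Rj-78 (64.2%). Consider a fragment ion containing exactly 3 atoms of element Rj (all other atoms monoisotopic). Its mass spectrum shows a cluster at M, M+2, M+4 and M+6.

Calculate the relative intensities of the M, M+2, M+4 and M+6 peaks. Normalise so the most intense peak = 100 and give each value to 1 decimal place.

10.4 : 55.8 : 100.0 : 59.8

Each Rj atom is independently Rj-76 (p = 0.358) or Rj-78 (q = 0.642); the cluster is the binomial expansion (p + q)^3.
P(M) = 0.358^3 = 0.045883
P(M+2) = 3 × 0.358^2 × 0.642^1 = 0.246844
P(M+4) = 3 × 0.358^1 × 0.642^2 = 0.442664
P(M+6) = 0.642^3 = 0.264609
The M+4 peak is largest (0.442664); scaling to 100 gives 10.4 : 55.8 : 100.0 : 59.8.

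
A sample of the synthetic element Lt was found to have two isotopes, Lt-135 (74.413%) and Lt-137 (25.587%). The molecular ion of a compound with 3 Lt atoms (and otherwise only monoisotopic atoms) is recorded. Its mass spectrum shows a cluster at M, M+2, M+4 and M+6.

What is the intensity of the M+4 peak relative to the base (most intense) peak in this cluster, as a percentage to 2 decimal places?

Term probabilities: M 0.4120, M+2 0.4250, M+4 0.1462, M+6 0.0168. Base peak = M+2.
P(M+2) = C(3,1) × 0.74413^2 × 0.25587^1 = 3 × 0.55372946 × 0.25587 = 0.425048 (base)
P(M+4) = C(3,2) × 0.74413^1 × 0.25587^2 = 3 × 0.74413 × 0.06546946 = 0.146153
Relative intensity = 0.146153 / 0.425048 × 100 = 34.39

34.39%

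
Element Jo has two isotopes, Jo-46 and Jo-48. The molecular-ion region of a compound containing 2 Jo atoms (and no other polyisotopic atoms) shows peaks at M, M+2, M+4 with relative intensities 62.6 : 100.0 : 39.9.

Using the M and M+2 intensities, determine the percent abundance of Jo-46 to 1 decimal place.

55.6%

Write p for the Jo-46 fraction. I(M+2)/I(M) = [C(2,1)·p^1·(1−p)] / p^2 = 2·(1−p)/p = 100.0/62.6 = 1.5974
(1−p)/p = 1.5974/2 = 0.7987  ⇒  p = 1/(1 + 0.7987) = 0.5560
Jo-46: 55.6%, Jo-48: 44.4%.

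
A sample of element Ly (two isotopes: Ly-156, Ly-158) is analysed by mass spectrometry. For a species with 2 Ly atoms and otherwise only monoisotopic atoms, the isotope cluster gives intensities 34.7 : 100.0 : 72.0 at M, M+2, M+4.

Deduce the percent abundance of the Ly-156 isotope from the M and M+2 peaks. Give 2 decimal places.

Write p for the Ly-156 fraction. I(M+2)/I(M) = [C(2,1)·p^1·(1−p)] / p^2 = 2·(1−p)/p = 100.0/34.7 = 2.8818
(1−p)/p = 2.8818/2 = 1.4409  ⇒  p = 1/(1 + 1.4409) = 0.4097
Ly-156: 40.97%, Ly-158: 59.03%.

40.97%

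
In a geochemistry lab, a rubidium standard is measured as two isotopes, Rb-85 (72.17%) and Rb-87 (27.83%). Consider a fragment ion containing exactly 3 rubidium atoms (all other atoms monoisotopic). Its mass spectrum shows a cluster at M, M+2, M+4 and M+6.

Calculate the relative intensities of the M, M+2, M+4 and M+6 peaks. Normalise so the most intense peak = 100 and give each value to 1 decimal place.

Expanding (0.7217 + 0.2783)^3:
P(M) = 0.7217^3 = 0.375898
P(M+2) = 3 × 0.7217^2 × 0.2783^1 = 0.434858
P(M+4) = 3 × 0.7217^1 × 0.2783^2 = 0.167689
P(M+6) = 0.2783^3 = 0.021555
The M+2 peak is largest (0.434858); scaling to 100 gives 86.4 : 100.0 : 38.6 : 5.0.

86.4 : 100.0 : 38.6 : 5.0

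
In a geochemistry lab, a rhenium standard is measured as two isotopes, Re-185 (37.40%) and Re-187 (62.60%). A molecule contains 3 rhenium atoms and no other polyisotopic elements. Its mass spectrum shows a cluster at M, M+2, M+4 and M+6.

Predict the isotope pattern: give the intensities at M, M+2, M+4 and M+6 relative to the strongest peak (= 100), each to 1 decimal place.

11.9 : 59.7 : 100.0 : 55.8

The 3 Re atoms are independent, so intensities follow the terms of (0.3740 + 0.6260)^3.
P(M) = 0.3740^3 = 0.052314
P(M+2) = 3 × 0.3740^2 × 0.6260^1 = 0.262687
P(M+4) = 3 × 0.3740^1 × 0.6260^2 = 0.439685
P(M+6) = 0.6260^3 = 0.245314
The M+4 peak is largest (0.439685); scaling to 100 gives 11.9 : 59.7 : 100.0 : 55.8.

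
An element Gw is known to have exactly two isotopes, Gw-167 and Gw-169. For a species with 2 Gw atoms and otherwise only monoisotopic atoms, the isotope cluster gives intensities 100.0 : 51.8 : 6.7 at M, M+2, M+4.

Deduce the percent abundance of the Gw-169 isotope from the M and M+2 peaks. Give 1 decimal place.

20.6%

If p is the fraction of Gw that is Gw-167, then I(M+2)/I(M) = [C(2,1)·p^1·(1−p)] / p^2 = 2·(1−p)/p = 51.8/100.0 = 0.5180
(1−p)/p = 0.5180/2 = 0.2590  ⇒  p = 1/(1 + 0.2590) = 0.7943
Gw-167: 79.4%, Gw-169: 20.6%.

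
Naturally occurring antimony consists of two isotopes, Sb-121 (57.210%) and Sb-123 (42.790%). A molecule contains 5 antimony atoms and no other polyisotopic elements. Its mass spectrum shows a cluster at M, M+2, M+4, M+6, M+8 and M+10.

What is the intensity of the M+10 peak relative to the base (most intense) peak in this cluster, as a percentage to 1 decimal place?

4.2%

(0.57210 + 0.42790)^5 gives M 0.0613, M+2 0.2292, M+4 0.3428, M+6 0.2564, M+8 0.0959, M+10 0.0143; the largest is M+4.
P(M+4) = C(5,2) × 0.57210^3 × 0.42790^2 = 10 × 0.18724742 × 0.18309841 = 0.342847 (base)
P(M+10) = C(5,5) × 0.57210^0 × 0.42790^5 = 1 × 1.0000 × 0.01434536 = 0.014345
Relative intensity = 0.014345 / 0.342847 × 100 = 4.2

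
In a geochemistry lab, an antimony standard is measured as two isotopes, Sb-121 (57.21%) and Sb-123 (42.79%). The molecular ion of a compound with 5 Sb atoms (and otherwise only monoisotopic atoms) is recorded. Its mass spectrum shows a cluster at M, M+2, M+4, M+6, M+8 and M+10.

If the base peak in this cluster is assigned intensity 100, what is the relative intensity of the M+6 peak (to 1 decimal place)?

74.8

Term probabilities: M 0.0613, M+2 0.2292, M+4 0.3428, M+6 0.2564, M+8 0.0959, M+10 0.0143. Base peak = M+4.
P(M+4) = C(5,2) × 0.5721^3 × 0.4279^2 = 10 × 0.18724742 × 0.18309841 = 0.342847 (base)
P(M+6) = C(5,3) × 0.5721^2 × 0.4279^3 = 10 × 0.32729841 × 0.07834781 = 0.256431
Relative intensity = 0.256431 / 0.342847 × 100 = 74.8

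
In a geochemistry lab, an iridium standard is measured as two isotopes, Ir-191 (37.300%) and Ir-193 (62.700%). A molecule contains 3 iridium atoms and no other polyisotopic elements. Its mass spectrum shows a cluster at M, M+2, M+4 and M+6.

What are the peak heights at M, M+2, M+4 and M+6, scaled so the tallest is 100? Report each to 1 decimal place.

11.8 : 59.5 : 100.0 : 56.0

Expanding (0.37300 + 0.62700)^3:
P(M) = 0.37300^3 = 0.051895
P(M+2) = 3 × 0.37300^2 × 0.62700^1 = 0.261702
P(M+4) = 3 × 0.37300^1 × 0.62700^2 = 0.439911
P(M+6) = 0.62700^3 = 0.246492
The M+4 peak is largest (0.439911); scaling to 100 gives 11.8 : 59.5 : 100.0 : 56.0.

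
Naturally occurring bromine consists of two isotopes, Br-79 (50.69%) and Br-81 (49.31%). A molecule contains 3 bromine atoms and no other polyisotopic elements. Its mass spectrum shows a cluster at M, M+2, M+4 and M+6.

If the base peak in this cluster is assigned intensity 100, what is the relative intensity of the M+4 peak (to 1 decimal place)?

(0.5069 + 0.4931)^3 gives M 0.1302, M+2 0.3801, M+4 0.3698, M+6 0.1199; the largest is M+2.
P(M+2) = C(3,1) × 0.5069^2 × 0.4931^1 = 3 × 0.25694761 × 0.4931 = 0.380103 (base)
P(M+4) = C(3,2) × 0.5069^1 × 0.4931^2 = 3 × 0.5069 × 0.24314761 = 0.369755
Relative intensity = 0.369755 / 0.380103 × 100 = 97.3

97.3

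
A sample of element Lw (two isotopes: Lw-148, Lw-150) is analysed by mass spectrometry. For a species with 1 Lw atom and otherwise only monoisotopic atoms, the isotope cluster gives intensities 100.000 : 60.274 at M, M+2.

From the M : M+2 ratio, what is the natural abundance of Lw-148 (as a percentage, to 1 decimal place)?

If p is the fraction of Lw that is Lw-148, then I(M+2)/I(M) = [C(1,1)·p^0·(1−p)] / p^1 = 1·(1−p)/p = 60.274/100.000 = 0.6027
(1−p)/p = 0.6027/1 = 0.6027  ⇒  p = 1/(1 + 0.6027) = 0.6239
Lw-148: 62.4%, Lw-150: 37.6%.

62.4%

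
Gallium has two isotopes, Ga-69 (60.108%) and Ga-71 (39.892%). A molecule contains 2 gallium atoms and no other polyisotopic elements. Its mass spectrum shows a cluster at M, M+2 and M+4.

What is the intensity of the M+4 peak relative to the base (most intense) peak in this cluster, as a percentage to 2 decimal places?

Binomial terms of (0.60108 + 0.39892)^2: M 0.3613, M+2 0.4796, M+4 0.1591 → M+2 is the base peak.
P(M+2) = C(2,1) × 0.60108^1 × 0.39892^1 = 2 × 0.60108 × 0.39892 = 0.479566 (base)
P(M+4) = C(2,2) × 0.60108^0 × 0.39892^2 = 1 × 1.0000 × 0.15913717 = 0.159137
Relative intensity = 0.159137 / 0.479566 × 100 = 33.18

33.18%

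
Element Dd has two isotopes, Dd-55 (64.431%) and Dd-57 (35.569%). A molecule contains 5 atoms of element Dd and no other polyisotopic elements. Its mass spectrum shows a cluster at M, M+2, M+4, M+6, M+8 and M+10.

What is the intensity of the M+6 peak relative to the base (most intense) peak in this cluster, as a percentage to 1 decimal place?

55.2%

Binomial terms of (0.64431 + 0.35569)^5: M 0.1110, M+2 0.3065, M+4 0.3384, M+6 0.1868, M+8 0.0516, M+10 0.0057 → M+4 is the base peak.
P(M+4) = C(5,2) × 0.64431^3 × 0.35569^2 = 10 × 0.26747587 × 0.12651538 = 0.338398 (base)
P(M+6) = C(5,3) × 0.64431^2 × 0.35569^3 = 10 × 0.41513538 × 0.04500025 = 0.186812
Relative intensity = 0.186812 / 0.338398 × 100 = 55.2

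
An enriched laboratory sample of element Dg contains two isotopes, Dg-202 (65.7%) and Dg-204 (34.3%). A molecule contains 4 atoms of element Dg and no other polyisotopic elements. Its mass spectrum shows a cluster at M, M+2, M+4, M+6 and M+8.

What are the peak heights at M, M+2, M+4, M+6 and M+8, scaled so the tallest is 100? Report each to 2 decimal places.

47.89 : 100.00 : 78.31 : 27.26 : 3.56

The 4 Dg atoms are independent, so intensities follow the terms of (0.657 + 0.343)^4.
P(M) = 0.657^4 = 0.186321
P(M+2) = 4 × 0.657^3 × 0.343^1 = 0.389090
P(M+4) = 6 × 0.657^2 × 0.343^2 = 0.304698
P(M+6) = 4 × 0.657^1 × 0.343^3 = 0.106049
P(M+8) = 0.343^4 = 0.013841
The M+2 peak is largest (0.389090); scaling to 100 gives 47.89 : 100.00 : 78.31 : 27.26 : 3.56.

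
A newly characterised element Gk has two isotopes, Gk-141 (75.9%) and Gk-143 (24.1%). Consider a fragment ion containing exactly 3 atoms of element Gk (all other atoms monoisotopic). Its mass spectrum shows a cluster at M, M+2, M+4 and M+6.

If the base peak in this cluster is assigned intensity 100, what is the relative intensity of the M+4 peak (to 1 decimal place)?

(0.759 + 0.241)^3 gives M 0.4372, M+2 0.4165, M+4 0.1323, M+6 0.0140; the largest is M.
P(M) = C(3,0) × 0.759^3 × 0.241^0 = 1 × 0.43724548 × 1.0000 = 0.437245 (base)
P(M+4) = C(3,2) × 0.759^1 × 0.241^2 = 3 × 0.7590 × 0.058081 = 0.132250
Relative intensity = 0.132250 / 0.437245 × 100 = 30.2

30.2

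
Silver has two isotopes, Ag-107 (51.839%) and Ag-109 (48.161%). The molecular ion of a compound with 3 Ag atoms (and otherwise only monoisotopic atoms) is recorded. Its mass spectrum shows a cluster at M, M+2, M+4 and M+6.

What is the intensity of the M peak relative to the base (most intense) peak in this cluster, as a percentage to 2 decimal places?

Binomial terms of (0.51839 + 0.48161)^3: M 0.1393, M+2 0.3883, M+4 0.3607, M+6 0.1117 → M+2 is the base peak.
P(M+2) = C(3,1) × 0.51839^2 × 0.48161^1 = 3 × 0.26872819 × 0.48161 = 0.388267 (base)
P(M) = C(3,0) × 0.51839^3 × 0.48161^0 = 1 × 0.13930601 × 1.0000 = 0.139306
Relative intensity = 0.139306 / 0.388267 × 100 = 35.88

35.88%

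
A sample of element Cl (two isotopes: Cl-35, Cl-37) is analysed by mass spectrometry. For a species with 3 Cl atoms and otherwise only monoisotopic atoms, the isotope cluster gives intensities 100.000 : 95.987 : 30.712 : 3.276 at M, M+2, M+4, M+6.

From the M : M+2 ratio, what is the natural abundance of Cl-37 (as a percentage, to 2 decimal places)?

Let p = fractional abundance of Cl-35. I(M+2)/I(M) = [C(3,1)·p^2·(1−p)] / p^3 = 3·(1−p)/p = 95.987/100.000 = 0.9599
(1−p)/p = 0.9599/3 = 0.3200  ⇒  p = 1/(1 + 0.3200) = 0.7576
Cl-35: 75.76%, Cl-37: 24.24%.

24.24%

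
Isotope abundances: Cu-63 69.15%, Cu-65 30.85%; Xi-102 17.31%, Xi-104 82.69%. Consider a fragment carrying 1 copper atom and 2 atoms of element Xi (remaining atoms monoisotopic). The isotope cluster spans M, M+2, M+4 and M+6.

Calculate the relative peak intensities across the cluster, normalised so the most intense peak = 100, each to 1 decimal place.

3.7 : 36.9 : 100.0 : 37.6

Copper pattern (n=1): 0.6915 : 0.3085
Element Xi pattern (n=2): 0.02996361 : 0.28627278 : 0.68376361
Convolve the two distributions (both contribute in 2-u steps):
  M: 0.6915×0.02996361 = 0.020720
  M+2: 0.6915×0.28627278 + 0.3085×0.02996361 = 0.207201
  M+4: 0.6915×0.68376361 + 0.3085×0.28627278 = 0.561138
  M+6: 0.3085×0.68376361 = 0.210941
Scale to base peak (0.561138) = 100: 3.7 : 36.9 : 100.0 : 37.6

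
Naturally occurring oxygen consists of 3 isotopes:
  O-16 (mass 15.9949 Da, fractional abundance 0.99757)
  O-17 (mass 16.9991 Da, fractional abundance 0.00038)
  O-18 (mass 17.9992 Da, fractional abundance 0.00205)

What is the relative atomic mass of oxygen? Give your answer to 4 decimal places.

15.9994 Da

The abundance-weighted mean is 0.99757 × 15.9949 + 0.00038 × 16.9991 + 0.00205 × 17.9992
= 15.95603 + 0.00646 + 0.03690 = 15.99939 Da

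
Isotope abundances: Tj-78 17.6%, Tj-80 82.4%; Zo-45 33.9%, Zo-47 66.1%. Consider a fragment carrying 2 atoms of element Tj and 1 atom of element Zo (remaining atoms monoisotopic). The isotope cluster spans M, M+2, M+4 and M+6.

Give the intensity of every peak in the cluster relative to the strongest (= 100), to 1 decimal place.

Element Tj pattern (n=2): 0.030976 : 0.290048 : 0.678976
Element Zo pattern (n=1): 0.3390 : 0.6610
Convolve the two distributions (both contribute in 2-u steps):
  M: 0.030976×0.3390 = 0.010501
  M+2: 0.030976×0.6610 + 0.290048×0.3390 = 0.118801
  M+4: 0.290048×0.6610 + 0.678976×0.3390 = 0.421895
  M+6: 0.678976×0.6610 = 0.448803
Scale to base peak (0.448803) = 100: 2.3 : 26.5 : 94.0 : 100.0

2.3 : 26.5 : 94.0 : 100.0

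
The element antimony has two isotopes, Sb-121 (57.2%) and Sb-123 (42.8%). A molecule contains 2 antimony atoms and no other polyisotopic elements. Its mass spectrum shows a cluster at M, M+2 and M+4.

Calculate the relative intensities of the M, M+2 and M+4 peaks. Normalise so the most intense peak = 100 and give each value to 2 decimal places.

66.82 : 100.00 : 37.41

The 2 Sb atoms are independent, so intensities follow the terms of (0.572 + 0.428)^2.
P(M) = 0.572^2 = 0.327184
P(M+2) = 2 × 0.572^1 × 0.428^1 = 0.489632
P(M+4) = 0.428^2 = 0.183184
The M+2 peak is largest (0.489632); scaling to 100 gives 66.82 : 100.00 : 37.41.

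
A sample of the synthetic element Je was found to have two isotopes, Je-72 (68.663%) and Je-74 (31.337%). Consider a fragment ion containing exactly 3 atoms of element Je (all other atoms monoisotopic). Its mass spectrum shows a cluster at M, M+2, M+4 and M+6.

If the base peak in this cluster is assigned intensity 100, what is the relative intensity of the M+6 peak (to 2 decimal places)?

6.94

Term probabilities: M 0.3237, M+2 0.4432, M+4 0.2023, M+6 0.0308. Base peak = M+2.
P(M+2) = C(3,1) × 0.68663^2 × 0.31337^1 = 3 × 0.47146076 × 0.31337 = 0.443225 (base)
P(M+6) = C(3,3) × 0.68663^0 × 0.31337^3 = 1 × 1.0000 × 0.03077317 = 0.030773
Relative intensity = 0.030773 / 0.443225 × 100 = 6.94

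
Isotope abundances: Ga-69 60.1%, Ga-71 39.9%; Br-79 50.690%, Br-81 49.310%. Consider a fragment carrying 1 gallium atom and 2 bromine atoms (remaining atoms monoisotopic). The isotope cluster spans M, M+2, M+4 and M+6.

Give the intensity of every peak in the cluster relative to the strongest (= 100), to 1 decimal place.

Gallium pattern (n=1): 0.6010 : 0.3990
Bromine pattern (n=2): 0.25694761 : 0.49990478 : 0.24314761
Convolve the two distributions (both contribute in 2-u steps):
  M: 0.6010×0.25694761 = 0.154426
  M+2: 0.6010×0.49990478 + 0.3990×0.25694761 = 0.402965
  M+4: 0.6010×0.24314761 + 0.3990×0.49990478 = 0.345594
  M+6: 0.3990×0.24314761 = 0.097016
Scale to base peak (0.402965) = 100: 38.3 : 100.0 : 85.8 : 24.1

38.3 : 100.0 : 85.8 : 24.1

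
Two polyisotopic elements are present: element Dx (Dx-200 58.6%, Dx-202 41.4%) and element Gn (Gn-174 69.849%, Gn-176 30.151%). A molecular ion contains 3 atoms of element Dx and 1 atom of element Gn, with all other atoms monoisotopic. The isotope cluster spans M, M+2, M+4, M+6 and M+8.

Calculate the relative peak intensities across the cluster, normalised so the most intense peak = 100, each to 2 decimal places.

Element Dx pattern (n=3): 0.20123006 : 0.42649783 : 0.30131417 : 0.07095794
Element Gn pattern (n=1): 0.69849 : 0.30151
Convolve the two distributions (both contribute in 2-u steps):
  M: 0.20123006×0.69849 = 0.140557
  M+2: 0.20123006×0.30151 + 0.42649783×0.69849 = 0.358577
  M+4: 0.42649783×0.30151 + 0.30131417×0.69849 = 0.339058
  M+6: 0.30131417×0.30151 + 0.07095794×0.69849 = 0.140413
  M+8: 0.07095794×0.30151 = 0.021395
Scale to base peak (0.358577) = 100: 39.20 : 100.00 : 94.56 : 39.16 : 5.97

39.20 : 100.00 : 94.56 : 39.16 : 5.97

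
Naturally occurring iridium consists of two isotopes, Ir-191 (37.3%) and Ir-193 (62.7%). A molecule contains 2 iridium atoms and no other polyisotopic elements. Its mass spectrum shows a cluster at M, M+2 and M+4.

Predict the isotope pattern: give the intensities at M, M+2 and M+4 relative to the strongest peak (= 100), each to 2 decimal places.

The 2 Ir atoms are independent, so intensities follow the terms of (0.373 + 0.627)^2.
P(M) = 0.373^2 = 0.139129
P(M+2) = 2 × 0.373^1 × 0.627^1 = 0.467742
P(M+4) = 0.627^2 = 0.393129
The M+2 peak is largest (0.467742); scaling to 100 gives 29.74 : 100.00 : 84.05.

29.74 : 100.00 : 84.05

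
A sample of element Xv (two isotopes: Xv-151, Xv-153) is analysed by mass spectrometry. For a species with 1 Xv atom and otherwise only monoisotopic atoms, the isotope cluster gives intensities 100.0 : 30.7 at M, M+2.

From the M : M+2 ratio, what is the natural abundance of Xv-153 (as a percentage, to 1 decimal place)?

Let p = fractional abundance of Xv-151. I(M+2)/I(M) = [C(1,1)·p^0·(1−p)] / p^1 = 1·(1−p)/p = 30.7/100.0 = 0.3070
(1−p)/p = 0.3070/1 = 0.3070  ⇒  p = 1/(1 + 0.3070) = 0.7651
Xv-151: 76.5%, Xv-153: 23.5%.

23.5%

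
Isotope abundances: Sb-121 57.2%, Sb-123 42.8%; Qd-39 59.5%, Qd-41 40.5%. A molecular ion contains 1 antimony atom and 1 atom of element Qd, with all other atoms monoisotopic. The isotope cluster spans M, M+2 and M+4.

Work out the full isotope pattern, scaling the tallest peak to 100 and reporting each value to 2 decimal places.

Antimony pattern (n=1): 0.5720 : 0.4280
Element Qd pattern (n=1): 0.5950 : 0.4050
Convolve the two distributions (both contribute in 2-u steps):
  M: 0.5720×0.5950 = 0.340340
  M+2: 0.5720×0.4050 + 0.4280×0.5950 = 0.486320
  M+4: 0.4280×0.4050 = 0.173340
Scale to base peak (0.486320) = 100: 69.98 : 100.00 : 35.64

69.98 : 100.00 : 35.64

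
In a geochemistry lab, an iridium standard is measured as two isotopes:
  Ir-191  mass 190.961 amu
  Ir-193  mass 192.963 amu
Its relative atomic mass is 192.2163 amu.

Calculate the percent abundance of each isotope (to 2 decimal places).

Ir-191: 37.30%, Ir-193: 62.70%

Writing the weighted mean with unknown fraction x of Ir-191:
190.961·x + 192.963·(1 − x) = 192.2163
(190.961 − 192.963)·x = 192.2163 − 192.963
x = -0.7467 / -2.002 = 0.37298 → 37.30% Ir-191, 62.70% Ir-193.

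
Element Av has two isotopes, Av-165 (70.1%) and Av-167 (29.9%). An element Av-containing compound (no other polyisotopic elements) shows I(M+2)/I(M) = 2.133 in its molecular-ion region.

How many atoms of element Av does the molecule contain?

With n Av atoms, P(M+2)/P(M) = C(n,1)·p^(n−1)q / p^n = n·q/p = n · 0.299/0.701.
n = 2.133 × 0.701/0.299 = 5.00 ≈ 5

5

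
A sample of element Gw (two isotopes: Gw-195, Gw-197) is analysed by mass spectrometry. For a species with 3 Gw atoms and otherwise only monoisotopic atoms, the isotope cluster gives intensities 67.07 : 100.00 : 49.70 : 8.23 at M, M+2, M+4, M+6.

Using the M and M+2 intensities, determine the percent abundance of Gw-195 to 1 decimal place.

Write p for the Gw-195 fraction. I(M+2)/I(M) = [C(3,1)·p^2·(1−p)] / p^3 = 3·(1−p)/p = 100.00/67.07 = 1.4910
(1−p)/p = 1.4910/3 = 0.4970  ⇒  p = 1/(1 + 0.4970) = 0.6680
Gw-195: 66.8%, Gw-197: 33.2%.

66.8%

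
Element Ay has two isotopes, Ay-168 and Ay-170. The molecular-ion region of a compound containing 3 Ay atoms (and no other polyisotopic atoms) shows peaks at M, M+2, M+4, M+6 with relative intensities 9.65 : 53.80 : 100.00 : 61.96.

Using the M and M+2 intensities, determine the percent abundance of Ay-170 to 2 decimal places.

65.02%

If p is the fraction of Ay that is Ay-168, then I(M+2)/I(M) = [C(3,1)·p^2·(1−p)] / p^3 = 3·(1−p)/p = 53.80/9.65 = 5.5751
(1−p)/p = 5.5751/3 = 1.8584  ⇒  p = 1/(1 + 1.8584) = 0.3498
Ay-168: 34.98%, Ay-170: 65.02%.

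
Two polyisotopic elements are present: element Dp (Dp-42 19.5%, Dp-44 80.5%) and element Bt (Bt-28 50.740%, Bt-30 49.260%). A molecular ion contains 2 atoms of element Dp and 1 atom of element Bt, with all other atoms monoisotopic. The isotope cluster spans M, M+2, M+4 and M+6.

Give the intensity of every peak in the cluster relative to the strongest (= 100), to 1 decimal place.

Element Dp pattern (n=2): 0.038025 : 0.31395 : 0.648025
Element Bt pattern (n=1): 0.5074 : 0.4926
Convolve the two distributions (both contribute in 2-u steps):
  M: 0.038025×0.5074 = 0.019294
  M+2: 0.038025×0.4926 + 0.31395×0.5074 = 0.178029
  M+4: 0.31395×0.4926 + 0.648025×0.5074 = 0.483460
  M+6: 0.648025×0.4926 = 0.319217
Scale to base peak (0.483460) = 100: 4.0 : 36.8 : 100.0 : 66.0

4.0 : 36.8 : 100.0 : 66.0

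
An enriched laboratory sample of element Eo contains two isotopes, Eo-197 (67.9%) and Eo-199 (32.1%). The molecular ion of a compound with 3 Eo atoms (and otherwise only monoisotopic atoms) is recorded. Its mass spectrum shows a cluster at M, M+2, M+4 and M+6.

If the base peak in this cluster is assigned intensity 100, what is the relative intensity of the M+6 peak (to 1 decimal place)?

(0.679 + 0.321)^3 gives M 0.3130, M+2 0.4440, M+4 0.2099, M+6 0.0331; the largest is M+2.
P(M+2) = C(3,1) × 0.679^2 × 0.321^1 = 3 × 0.461041 × 0.3210 = 0.443982 (base)
P(M+6) = C(3,3) × 0.679^0 × 0.321^3 = 1 × 1.0000 × 0.03307616 = 0.033076
Relative intensity = 0.033076 / 0.443982 × 100 = 7.4

7.4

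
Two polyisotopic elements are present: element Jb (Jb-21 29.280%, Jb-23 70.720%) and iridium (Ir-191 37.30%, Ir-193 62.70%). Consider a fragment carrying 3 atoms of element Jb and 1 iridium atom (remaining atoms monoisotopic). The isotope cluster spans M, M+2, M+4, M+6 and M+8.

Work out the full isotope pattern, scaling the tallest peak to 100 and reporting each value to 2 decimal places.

2.30 : 20.52 : 68.22 : 100.00 : 54.44

Element Jb pattern (n=3): 0.02510228 : 0.18188867 : 0.43931581 : 0.35369324
Iridium pattern (n=1): 0.3730 : 0.6270
Convolve the two distributions (both contribute in 2-u steps):
  M: 0.02510228×0.3730 = 0.009363
  M+2: 0.02510228×0.6270 + 0.18188867×0.3730 = 0.083584
  M+4: 0.18188867×0.6270 + 0.43931581×0.3730 = 0.277909
  M+6: 0.43931581×0.6270 + 0.35369324×0.3730 = 0.407379
  M+8: 0.35369324×0.6270 = 0.221766
Scale to base peak (0.407379) = 100: 2.30 : 20.52 : 68.22 : 100.00 : 54.44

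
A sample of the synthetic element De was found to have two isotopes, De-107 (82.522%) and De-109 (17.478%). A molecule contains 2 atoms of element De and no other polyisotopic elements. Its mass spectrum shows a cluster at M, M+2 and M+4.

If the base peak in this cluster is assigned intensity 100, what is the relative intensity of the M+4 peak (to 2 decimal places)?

4.49

Term probabilities: M 0.6810, M+2 0.2885, M+4 0.0305. Base peak = M.
P(M) = C(2,0) × 0.82522^2 × 0.17478^0 = 1 × 0.68098805 × 1.0000 = 0.680988 (base)
P(M+4) = C(2,2) × 0.82522^0 × 0.17478^2 = 1 × 1.0000 × 0.03054805 = 0.030548
Relative intensity = 0.030548 / 0.680988 × 100 = 4.49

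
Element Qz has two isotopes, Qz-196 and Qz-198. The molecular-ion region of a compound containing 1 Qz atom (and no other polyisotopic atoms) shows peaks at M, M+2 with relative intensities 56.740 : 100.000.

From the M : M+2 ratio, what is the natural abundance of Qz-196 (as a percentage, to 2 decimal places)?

Let p = fractional abundance of Qz-196. I(M+2)/I(M) = [C(1,1)·p^0·(1−p)] / p^1 = 1·(1−p)/p = 100.000/56.740 = 1.7624
(1−p)/p = 1.7624/1 = 1.7624  ⇒  p = 1/(1 + 1.7624) = 0.3620
Qz-196: 36.20%, Qz-198: 63.80%.

36.20%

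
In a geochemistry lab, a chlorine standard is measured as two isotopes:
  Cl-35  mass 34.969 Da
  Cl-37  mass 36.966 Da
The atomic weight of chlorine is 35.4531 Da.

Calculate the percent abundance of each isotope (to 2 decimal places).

Writing the weighted mean with unknown fraction x of Cl-35:
34.969·x + 36.966·(1 − x) = 35.4531
(34.969 − 36.966)·x = 35.4531 − 36.966
x = -1.5129 / -1.997 = 0.75759 → 75.76% Cl-35, 24.24% Cl-37.

Cl-35: 75.76%, Cl-37: 24.24%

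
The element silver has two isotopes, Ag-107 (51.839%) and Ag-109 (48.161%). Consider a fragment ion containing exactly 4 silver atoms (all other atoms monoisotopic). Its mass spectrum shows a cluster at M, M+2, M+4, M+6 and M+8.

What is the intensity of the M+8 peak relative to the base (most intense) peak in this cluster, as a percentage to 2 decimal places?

(0.51839 + 0.48161)^4 gives M 0.0722, M+2 0.2684, M+4 0.3740, M+6 0.2316, M+8 0.0538; the largest is M+4.
P(M+4) = C(4,2) × 0.51839^2 × 0.48161^2 = 6 × 0.26872819 × 0.23194819 = 0.373986 (base)
P(M+8) = C(4,4) × 0.51839^0 × 0.48161^4 = 1 × 1.0000 × 0.05379996 = 0.053800
Relative intensity = 0.053800 / 0.373986 × 100 = 14.39

14.39%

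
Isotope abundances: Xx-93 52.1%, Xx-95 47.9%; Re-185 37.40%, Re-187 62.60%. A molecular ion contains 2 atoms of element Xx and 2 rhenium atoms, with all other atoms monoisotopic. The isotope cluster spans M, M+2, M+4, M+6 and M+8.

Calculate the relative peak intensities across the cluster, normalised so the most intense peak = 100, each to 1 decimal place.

Element Xx pattern (n=2): 0.271441 : 0.499118 : 0.229441
Rhenium pattern (n=2): 0.139876 : 0.468248 : 0.391876
Convolve the two distributions (both contribute in 2-u steps):
  M: 0.271441×0.139876 = 0.037968
  M+2: 0.271441×0.468248 + 0.499118×0.139876 = 0.196916
  M+4: 0.271441×0.391876 + 0.499118×0.468248 + 0.229441×0.139876 = 0.372176
  M+6: 0.499118×0.391876 + 0.229441×0.468248 = 0.303028
  M+8: 0.229441×0.391876 = 0.089912
Scale to base peak (0.372176) = 100: 10.2 : 52.9 : 100.0 : 81.4 : 24.2

10.2 : 52.9 : 100.0 : 81.4 : 24.2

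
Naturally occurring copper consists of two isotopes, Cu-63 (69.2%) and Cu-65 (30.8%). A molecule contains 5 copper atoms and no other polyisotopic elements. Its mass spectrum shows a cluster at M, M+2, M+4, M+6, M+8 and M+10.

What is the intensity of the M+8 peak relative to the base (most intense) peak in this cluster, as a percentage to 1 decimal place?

Term probabilities: M 0.1587, M+2 0.3531, M+4 0.3144, M+6 0.1399, M+8 0.0311, M+10 0.0028. Base peak = M+2.
P(M+2) = C(5,1) × 0.692^4 × 0.308^1 = 5 × 0.22931073 × 0.3080 = 0.353139 (base)
P(M+8) = C(5,4) × 0.692^1 × 0.308^4 = 5 × 0.6920 × 0.00899918 = 0.031137
Relative intensity = 0.031137 / 0.353139 × 100 = 8.8

8.8%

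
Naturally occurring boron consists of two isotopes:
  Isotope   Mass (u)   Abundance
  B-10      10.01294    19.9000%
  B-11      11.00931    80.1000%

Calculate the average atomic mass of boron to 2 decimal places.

10.81 u

Weight each isotope mass by its fractional abundance: 0.199000 × 10.01294 + 0.801000 × 11.00931
= 1.992575 + 8.818457 = 10.811032 u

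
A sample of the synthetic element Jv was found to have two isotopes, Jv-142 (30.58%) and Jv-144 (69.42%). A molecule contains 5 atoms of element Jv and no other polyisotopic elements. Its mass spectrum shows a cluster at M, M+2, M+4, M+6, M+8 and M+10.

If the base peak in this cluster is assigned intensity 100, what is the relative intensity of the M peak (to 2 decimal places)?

0.75

Term probabilities: M 0.0027, M+2 0.0304, M+4 0.1378, M+6 0.3128, M+8 0.3551, M+10 0.1612. Base peak = M+8.
P(M+8) = C(5,4) × 0.3058^1 × 0.6942^4 = 5 × 0.3058 × 0.23224076 = 0.355096 (base)
P(M) = C(5,0) × 0.3058^5 × 0.6942^0 = 1 × 0.00267416 × 1.0000 = 0.002674
Relative intensity = 0.002674 / 0.355096 × 100 = 0.75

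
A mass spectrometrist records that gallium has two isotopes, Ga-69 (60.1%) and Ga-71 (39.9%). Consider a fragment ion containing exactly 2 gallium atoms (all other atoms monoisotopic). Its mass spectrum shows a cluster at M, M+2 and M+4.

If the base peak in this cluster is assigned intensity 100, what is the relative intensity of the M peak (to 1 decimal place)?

75.3

(0.601 + 0.399)^2 gives M 0.3612, M+2 0.4796, M+4 0.1592; the largest is M+2.
P(M+2) = C(2,1) × 0.601^1 × 0.399^1 = 2 × 0.6010 × 0.3990 = 0.479598 (base)
P(M) = C(2,0) × 0.601^2 × 0.399^0 = 1 × 0.361201 × 1.0000 = 0.361201
Relative intensity = 0.361201 / 0.479598 × 100 = 75.3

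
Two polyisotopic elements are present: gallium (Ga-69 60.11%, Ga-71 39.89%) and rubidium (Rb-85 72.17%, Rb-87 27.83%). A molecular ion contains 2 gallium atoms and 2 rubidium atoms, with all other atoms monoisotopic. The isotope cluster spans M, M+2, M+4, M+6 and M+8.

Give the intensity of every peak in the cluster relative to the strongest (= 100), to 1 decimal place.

47.7 : 100.0 : 76.9 : 25.6 : 3.1

Gallium pattern (n=2): 0.36132121 : 0.47955758 : 0.15912121
Rubidium pattern (n=2): 0.52085089 : 0.40169822 : 0.07745089
Convolve the two distributions (both contribute in 2-u steps):
  M: 0.36132121×0.52085089 = 0.188194
  M+2: 0.36132121×0.40169822 + 0.47955758×0.52085089 = 0.394920
  M+4: 0.36132121×0.07745089 + 0.47955758×0.40169822 + 0.15912121×0.52085089 = 0.303500
  M+6: 0.47955758×0.07745089 + 0.15912121×0.40169822 = 0.101061
  M+8: 0.15912121×0.07745089 = 0.012324
Scale to base peak (0.394920) = 100: 47.7 : 100.0 : 76.9 : 25.6 : 3.1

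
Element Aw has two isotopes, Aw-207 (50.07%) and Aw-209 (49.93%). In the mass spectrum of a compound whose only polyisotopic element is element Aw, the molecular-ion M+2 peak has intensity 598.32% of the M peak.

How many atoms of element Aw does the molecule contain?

6

The M+2/M ratio from n Aw atoms is n · q/p = n · 0.4993/0.5007.
n = 5.9832 × 0.5007/0.4993 = 6.00 ≈ 6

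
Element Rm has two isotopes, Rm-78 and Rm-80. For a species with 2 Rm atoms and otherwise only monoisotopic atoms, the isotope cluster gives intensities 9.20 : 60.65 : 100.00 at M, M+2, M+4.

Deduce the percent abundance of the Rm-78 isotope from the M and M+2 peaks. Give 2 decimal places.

23.28%

If p is the fraction of Rm that is Rm-78, then I(M+2)/I(M) = [C(2,1)·p^1·(1−p)] / p^2 = 2·(1−p)/p = 60.65/9.20 = 6.5924
(1−p)/p = 6.5924/2 = 3.2962  ⇒  p = 1/(1 + 3.2962) = 0.2328
Rm-78: 23.28%, Rm-80: 76.72%.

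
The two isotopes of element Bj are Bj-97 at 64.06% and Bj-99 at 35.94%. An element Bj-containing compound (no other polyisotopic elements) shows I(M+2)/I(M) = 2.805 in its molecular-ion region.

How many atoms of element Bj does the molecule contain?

With n Bj atoms, P(M+2)/P(M) = C(n,1)·p^(n−1)q / p^n = n·q/p = n · 0.3594/0.6406.
n = 2.805 × 0.6406/0.3594 = 5.00 ≈ 5

5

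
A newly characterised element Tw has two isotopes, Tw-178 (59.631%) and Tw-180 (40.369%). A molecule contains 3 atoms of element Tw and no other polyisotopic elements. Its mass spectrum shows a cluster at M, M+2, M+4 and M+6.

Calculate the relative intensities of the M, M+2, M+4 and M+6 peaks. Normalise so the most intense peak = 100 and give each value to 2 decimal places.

The 3 Tw atoms are independent, so intensities follow the terms of (0.59631 + 0.40369)^3.
P(M) = 0.59631^3 = 0.212039
P(M+2) = 3 × 0.59631^2 × 0.40369^1 = 0.430639
P(M+4) = 3 × 0.59631^1 × 0.40369^2 = 0.291534
P(M+6) = 0.40369^3 = 0.065788
The M+2 peak is largest (0.430639); scaling to 100 gives 49.24 : 100.00 : 67.70 : 15.28.

49.24 : 100.00 : 67.70 : 15.28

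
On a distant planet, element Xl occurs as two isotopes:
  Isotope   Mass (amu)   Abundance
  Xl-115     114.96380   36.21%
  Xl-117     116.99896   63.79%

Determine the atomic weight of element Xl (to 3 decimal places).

Weight each isotope mass by its fractional abundance: 0.3621 × 114.96380 + 0.6379 × 116.99896
= 41.628392 + 74.633637 = 116.262029 amu

116.262 amu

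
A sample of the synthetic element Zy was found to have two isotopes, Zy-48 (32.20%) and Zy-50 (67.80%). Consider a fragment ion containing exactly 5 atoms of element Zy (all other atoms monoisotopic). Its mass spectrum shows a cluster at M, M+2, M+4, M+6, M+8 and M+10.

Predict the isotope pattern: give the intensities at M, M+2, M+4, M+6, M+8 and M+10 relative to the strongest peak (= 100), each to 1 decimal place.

1.0 : 10.7 : 45.1 : 95.0 : 100.0 : 42.1

Each Zy atom is independently Zy-48 (p = 0.3220) or Zy-50 (q = 0.6780); the cluster is the binomial expansion (p + q)^5.
P(M) = 0.3220^5 = 0.003462
P(M+2) = 5 × 0.3220^4 × 0.6780^1 = 0.036444
P(M+4) = 10 × 0.3220^3 × 0.6780^2 = 0.153471
P(M+6) = 10 × 0.3220^2 × 0.6780^3 = 0.323148
P(M+8) = 5 × 0.3220^1 × 0.6780^4 = 0.340208
P(M+10) = 0.6780^5 = 0.143268
The M+8 peak is largest (0.340208); scaling to 100 gives 1.0 : 10.7 : 45.1 : 95.0 : 100.0 : 42.1.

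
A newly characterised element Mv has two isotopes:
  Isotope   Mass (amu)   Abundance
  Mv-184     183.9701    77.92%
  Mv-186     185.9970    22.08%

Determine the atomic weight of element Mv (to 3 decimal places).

184.418 amu

Weight each isotope mass by its fractional abundance: 0.7792 × 183.9701 + 0.2208 × 185.9970
= 143.34950 + 41.06814 = 184.41764 amu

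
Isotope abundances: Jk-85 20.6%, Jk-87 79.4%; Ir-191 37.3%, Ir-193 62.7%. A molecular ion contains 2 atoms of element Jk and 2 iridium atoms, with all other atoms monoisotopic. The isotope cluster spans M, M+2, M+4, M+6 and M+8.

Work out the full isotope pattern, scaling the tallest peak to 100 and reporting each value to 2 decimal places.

Element Jk pattern (n=2): 0.042436 : 0.327128 : 0.630436
Iridium pattern (n=2): 0.139129 : 0.467742 : 0.393129
Convolve the two distributions (both contribute in 2-u steps):
  M: 0.042436×0.139129 = 0.005904
  M+2: 0.042436×0.467742 + 0.327128×0.139129 = 0.065362
  M+4: 0.042436×0.393129 + 0.327128×0.467742 + 0.630436×0.139129 = 0.257406
  M+6: 0.327128×0.393129 + 0.630436×0.467742 = 0.423485
  M+8: 0.630436×0.393129 = 0.247843
Scale to base peak (0.423485) = 100: 1.39 : 15.43 : 60.78 : 100.00 : 58.52

1.39 : 15.43 : 60.78 : 100.00 : 58.52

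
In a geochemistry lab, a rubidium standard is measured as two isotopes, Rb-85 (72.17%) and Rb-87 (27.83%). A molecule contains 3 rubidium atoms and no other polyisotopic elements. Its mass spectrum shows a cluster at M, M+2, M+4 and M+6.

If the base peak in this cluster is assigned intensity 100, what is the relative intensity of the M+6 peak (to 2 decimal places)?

4.96

(0.7217 + 0.2783)^3 gives M 0.3759, M+2 0.4349, M+4 0.1677, M+6 0.0216; the largest is M+2.
P(M+2) = C(3,1) × 0.7217^2 × 0.2783^1 = 3 × 0.52085089 × 0.2783 = 0.434858 (base)
P(M+6) = C(3,3) × 0.7217^0 × 0.2783^3 = 1 × 1.0000 × 0.02155458 = 0.021555
Relative intensity = 0.021555 / 0.434858 × 100 = 4.96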